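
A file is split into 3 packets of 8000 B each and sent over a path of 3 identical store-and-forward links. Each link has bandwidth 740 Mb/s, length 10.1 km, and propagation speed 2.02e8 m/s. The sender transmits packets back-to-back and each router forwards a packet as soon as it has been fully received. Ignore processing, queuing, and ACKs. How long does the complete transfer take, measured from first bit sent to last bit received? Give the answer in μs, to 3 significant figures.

582 μs

Per-hop transmission t_tx = L/R = 64000/740000000 = 86.4865 μs.
Per-hop propagation t_prop = 10100/202000000 = 50 μs.
Pipeline fill: first packet needs 3·t_tx to clear all hops; remaining 2 packets each add one t_tx.
Total = (3+3-1)·t_tx + 3·t_prop = 5·86.4865 + 3·50 = 582 μs.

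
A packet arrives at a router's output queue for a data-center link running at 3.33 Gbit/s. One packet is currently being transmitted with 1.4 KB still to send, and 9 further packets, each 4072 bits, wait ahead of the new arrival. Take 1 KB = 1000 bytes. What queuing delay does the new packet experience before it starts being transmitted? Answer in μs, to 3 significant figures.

Each queued packet: L/R = 4072/3330000000 = 1.22282 μs.
9 queued → 11.0054 μs.
Plus remaining 11200 bits of current packet: 3.36336 μs.
Queuing delay = 14.4 μs.

14.4 μs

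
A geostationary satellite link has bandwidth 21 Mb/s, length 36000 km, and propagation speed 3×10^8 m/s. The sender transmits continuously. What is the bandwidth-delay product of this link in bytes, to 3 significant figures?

Propagation delay = 36000000 / 300000000 = 0.12 s.
BDP = R × t_prop = 21000000 × 0.12 = 2520000 bits.
In bytes: 2520000/8 = 315000 bytes.

315000 bytes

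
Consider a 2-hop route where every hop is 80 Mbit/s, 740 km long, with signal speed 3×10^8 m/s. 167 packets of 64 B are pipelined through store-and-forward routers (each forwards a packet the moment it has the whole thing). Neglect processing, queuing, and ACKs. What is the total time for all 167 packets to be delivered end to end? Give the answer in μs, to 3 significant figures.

Per-hop transmission t_tx = L/R = 512/80000000 = 6.4 μs.
Per-hop propagation t_prop = 740000/300000000 = 2466.67 μs.
Pipeline fill: first packet needs 2·t_tx to clear all hops; remaining 166 packets each add one t_tx.
Total = (2+167-1)·t_tx + 2·t_prop = 168·6.4 + 2·2466.67 = 6010 μs.

6010 μs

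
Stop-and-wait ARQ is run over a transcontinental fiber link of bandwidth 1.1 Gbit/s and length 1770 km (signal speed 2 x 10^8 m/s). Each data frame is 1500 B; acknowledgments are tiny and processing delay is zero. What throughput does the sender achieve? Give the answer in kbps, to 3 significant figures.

678 kbps

t_tx = L/R = 12000/1100000000 = 1.09091e-05 s.
t_prop = 1770000/200000000 = 0.00885 s; RTT = 0.0177 s.
Cycle = t_tx + RTT = 0.0177109 s.
Throughput = L / cycle = 12000 / 0.0177109 = 678 kbps.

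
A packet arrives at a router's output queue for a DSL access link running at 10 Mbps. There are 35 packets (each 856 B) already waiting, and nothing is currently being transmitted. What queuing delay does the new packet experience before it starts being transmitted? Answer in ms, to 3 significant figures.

Each queued packet: L/R = 6848/10000000 = 0.6848 ms.
35 queued → 23.968 ms.
Queuing delay = 24.0 ms.

24.0 ms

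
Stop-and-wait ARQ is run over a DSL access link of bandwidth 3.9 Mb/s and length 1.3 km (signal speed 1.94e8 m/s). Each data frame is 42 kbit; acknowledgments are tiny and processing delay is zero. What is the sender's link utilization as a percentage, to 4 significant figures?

99.88 %

t_tx = L/R = 42000/3900000 = 0.0107692 s.
t_prop = 1300/194000000 = 6.70103e-06 s; RTT = 1.34021e-05 s.
Cycle = t_tx + RTT = 0.0107826 s.
Utilization = t_tx / cycle = 0.0107692/0.0107826 = 99.88 %.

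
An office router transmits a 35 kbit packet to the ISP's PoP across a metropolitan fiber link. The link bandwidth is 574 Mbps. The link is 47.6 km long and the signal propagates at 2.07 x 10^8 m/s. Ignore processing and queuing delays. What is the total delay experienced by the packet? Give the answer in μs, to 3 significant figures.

L = 35000 bits.
Transmission delay = L/R = 35000 / 574000000 = 60.9756 μs.
Propagation delay = d/s = 47600 m / 2.07e+08 m/s = 229.952 μs.
Total = 291 μs.

291 μs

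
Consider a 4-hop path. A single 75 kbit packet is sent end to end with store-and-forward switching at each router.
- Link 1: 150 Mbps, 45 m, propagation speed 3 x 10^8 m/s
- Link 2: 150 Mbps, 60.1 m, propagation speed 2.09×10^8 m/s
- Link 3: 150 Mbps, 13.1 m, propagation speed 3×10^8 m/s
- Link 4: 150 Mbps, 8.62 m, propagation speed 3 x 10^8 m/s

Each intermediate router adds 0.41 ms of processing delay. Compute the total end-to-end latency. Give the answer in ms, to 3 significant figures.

3.23 ms

L = 75000 bits.
Transmission delay per hop = L/R = 75000/150000000 = 0.5 ms; 4 hops → 2 ms.
Propagation delays (d/s per hop): 0.00015, 0.00028756, 4.36667e-05, 2.87333e-05 ms; sum = 0.00050996 ms.
Processing at 3 router(s): 3 × 0.41 ms = 1.23 ms.
End-to-end = 3.23 ms.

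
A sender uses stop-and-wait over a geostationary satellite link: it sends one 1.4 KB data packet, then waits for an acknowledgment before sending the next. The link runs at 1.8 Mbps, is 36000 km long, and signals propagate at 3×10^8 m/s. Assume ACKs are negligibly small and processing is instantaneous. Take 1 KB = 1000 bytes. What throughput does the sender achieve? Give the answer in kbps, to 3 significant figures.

45.5 kbps

t_tx = L/R = 11200/1800000 = 0.00622222 s.
t_prop = 36000000/300000000 = 0.12 s; RTT = 0.24 s.
Cycle = t_tx + RTT = 0.246222 s.
Throughput = L / cycle = 11200 / 0.246222 = 45.5 kbps.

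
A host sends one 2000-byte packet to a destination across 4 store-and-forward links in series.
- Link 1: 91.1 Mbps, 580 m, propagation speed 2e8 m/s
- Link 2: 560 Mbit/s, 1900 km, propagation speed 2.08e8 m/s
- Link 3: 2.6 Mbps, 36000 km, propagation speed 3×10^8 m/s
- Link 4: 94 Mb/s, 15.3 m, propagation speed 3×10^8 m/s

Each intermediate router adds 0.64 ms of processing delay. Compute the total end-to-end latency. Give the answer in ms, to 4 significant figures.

137.6 ms

L = 2000 × 8 = 16000 bits.
Transmission delays (L/R per hop): 0.175631, 0.0285714, 6.15385, 0.170213 ms; sum = 6.52826 ms.
Propagation delays (d/s per hop): 0.0029, 9.13462, 120, 5.1e-05 ms; sum = 129.138 ms.
Processing at 3 router(s): 3 × 0.64 ms = 1.92 ms.
End-to-end = 137.6 ms.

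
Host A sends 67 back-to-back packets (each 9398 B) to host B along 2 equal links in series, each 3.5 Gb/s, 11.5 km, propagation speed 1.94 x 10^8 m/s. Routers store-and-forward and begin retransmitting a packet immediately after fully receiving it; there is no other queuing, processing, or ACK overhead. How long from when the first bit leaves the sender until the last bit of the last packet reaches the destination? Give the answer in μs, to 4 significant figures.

Per-hop transmission t_tx = L/R = 75184/3500000000 = 21.4811 μs.
Per-hop propagation t_prop = 11500/194000000 = 59.2784 μs.
Pipeline fill: first packet needs 2·t_tx to clear all hops; remaining 66 packets each add one t_tx.
Total = (2+67-1)·t_tx + 2·t_prop = 68·21.4811 + 2·59.2784 = 1579 μs.

1579 μs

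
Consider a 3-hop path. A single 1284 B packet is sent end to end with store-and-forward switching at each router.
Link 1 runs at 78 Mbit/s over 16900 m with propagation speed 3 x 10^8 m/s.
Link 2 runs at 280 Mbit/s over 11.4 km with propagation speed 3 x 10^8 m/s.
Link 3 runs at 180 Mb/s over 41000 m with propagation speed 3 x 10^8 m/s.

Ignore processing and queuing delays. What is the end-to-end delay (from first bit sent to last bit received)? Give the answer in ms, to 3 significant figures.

0.456 ms

L = 1284 × 8 = 10272 bits.
Transmission delays (L/R per hop): 0.131692, 0.0366857, 0.0570667 ms; sum = 0.225445 ms.
Propagation delays (d/s per hop): 0.0563333, 0.038, 0.136667 ms; sum = 0.231 ms.
End-to-end = 0.456 ms.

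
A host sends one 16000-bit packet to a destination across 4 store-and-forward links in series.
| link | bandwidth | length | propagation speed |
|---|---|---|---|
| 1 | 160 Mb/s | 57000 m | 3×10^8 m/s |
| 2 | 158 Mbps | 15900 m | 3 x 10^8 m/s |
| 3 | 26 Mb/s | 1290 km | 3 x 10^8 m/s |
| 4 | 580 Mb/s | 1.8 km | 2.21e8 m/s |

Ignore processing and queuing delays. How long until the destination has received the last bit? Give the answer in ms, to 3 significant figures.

5.40 ms

Transmission delays (L/R per hop): 0.1, 0.101266, 0.615385, 0.0275862 ms; sum = 0.844237 ms.
Propagation delays (d/s per hop): 0.19, 0.053, 4.3, 0.0081448 ms; sum = 4.55114 ms.
End-to-end = 5.40 ms.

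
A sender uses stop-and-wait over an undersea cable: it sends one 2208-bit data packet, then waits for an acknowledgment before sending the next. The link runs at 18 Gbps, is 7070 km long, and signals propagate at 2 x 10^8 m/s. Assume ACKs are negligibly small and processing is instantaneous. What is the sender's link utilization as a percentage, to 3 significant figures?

0.000174 %

t_tx = L/R = 2208/18000000000 = 1.22667e-07 s.
t_prop = 7070000/200000000 = 0.03535 s; RTT = 0.0707 s.
Cycle = t_tx + RTT = 0.0707001 s.
Utilization = t_tx / cycle = 1.22667e-07/0.0707001 = 0.000174 %.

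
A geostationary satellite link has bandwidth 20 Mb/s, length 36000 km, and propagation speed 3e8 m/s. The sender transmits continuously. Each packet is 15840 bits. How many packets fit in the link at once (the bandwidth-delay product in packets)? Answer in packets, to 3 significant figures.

152 packets

Propagation delay = 36000000 / 300000000 = 0.12 s.
BDP = R × t_prop = 20000000 × 0.12 = 2400000 bits.
In packets of 15840 bits: 152 packets.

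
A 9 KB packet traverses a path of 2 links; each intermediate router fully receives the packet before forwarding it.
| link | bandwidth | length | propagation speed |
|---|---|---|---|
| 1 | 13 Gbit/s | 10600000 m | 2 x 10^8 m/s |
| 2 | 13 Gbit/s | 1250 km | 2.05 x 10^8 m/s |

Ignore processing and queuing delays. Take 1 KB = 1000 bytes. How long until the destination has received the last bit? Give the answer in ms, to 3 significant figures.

59.1 ms

L = 72000 bits.
Transmission delay per hop = L/R = 72000/13000000000 = 0.00553846 ms; 2 hops → 0.0110769 ms.
Propagation delays (d/s per hop): 53, 6.09756 ms; sum = 59.0976 ms.
End-to-end = 59.1 ms.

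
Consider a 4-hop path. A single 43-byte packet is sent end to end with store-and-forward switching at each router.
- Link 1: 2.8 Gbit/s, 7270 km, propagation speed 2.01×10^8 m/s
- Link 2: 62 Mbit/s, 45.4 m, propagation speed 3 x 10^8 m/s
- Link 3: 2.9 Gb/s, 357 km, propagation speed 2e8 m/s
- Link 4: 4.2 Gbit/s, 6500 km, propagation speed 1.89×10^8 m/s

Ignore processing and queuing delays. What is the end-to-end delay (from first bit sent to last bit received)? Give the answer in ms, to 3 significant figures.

72.4 ms

L = 43 × 8 = 344 bits.
Transmission delays (L/R per hop): 0.000122857, 0.00554839, 0.000118621, 8.19048e-05 ms; sum = 0.00587177 ms.
Propagation delays (d/s per hop): 36.1692, 0.000151333, 1.785, 34.3915 ms; sum = 72.3458 ms.
End-to-end = 72.4 ms.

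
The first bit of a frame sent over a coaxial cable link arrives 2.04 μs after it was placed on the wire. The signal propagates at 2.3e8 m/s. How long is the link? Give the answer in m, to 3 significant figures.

469 m

d = s × t_prop = 2.3e+08 × 2.04e-06 = 469 m.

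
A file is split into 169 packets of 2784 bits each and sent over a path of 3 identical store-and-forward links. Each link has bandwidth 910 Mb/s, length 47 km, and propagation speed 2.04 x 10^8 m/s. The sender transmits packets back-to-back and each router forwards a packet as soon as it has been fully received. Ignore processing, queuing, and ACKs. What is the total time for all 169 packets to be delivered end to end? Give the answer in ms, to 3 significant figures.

Per-hop transmission t_tx = L/R = 2784/910000000 = 0.00305934 ms.
Per-hop propagation t_prop = 47000/204000000 = 0.230392 ms.
Pipeline fill: first packet needs 3·t_tx to clear all hops; remaining 168 packets each add one t_tx.
Total = (3+169-1)·t_tx + 3·t_prop = 171·0.00305934 + 3·0.230392 = 1.21 ms.

1.21 ms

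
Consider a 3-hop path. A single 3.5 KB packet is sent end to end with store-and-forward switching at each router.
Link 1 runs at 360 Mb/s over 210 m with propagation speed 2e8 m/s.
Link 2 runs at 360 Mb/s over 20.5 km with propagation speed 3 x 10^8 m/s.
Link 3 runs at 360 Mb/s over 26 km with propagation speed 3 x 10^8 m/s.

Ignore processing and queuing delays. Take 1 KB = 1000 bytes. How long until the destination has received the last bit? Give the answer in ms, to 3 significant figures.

0.389 ms

L = 28000 bits.
Transmission delay per hop = L/R = 28000/360000000 = 0.0777778 ms; 3 hops → 0.233333 ms.
Propagation delays (d/s per hop): 0.00105, 0.0683333, 0.0866667 ms; sum = 0.15605 ms.
End-to-end = 0.389 ms.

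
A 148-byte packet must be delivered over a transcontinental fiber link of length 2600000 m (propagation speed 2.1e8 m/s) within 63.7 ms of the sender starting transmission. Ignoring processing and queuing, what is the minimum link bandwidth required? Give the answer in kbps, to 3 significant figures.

L = 1184 bits.
Propagation delay = 2600000 / 210000000 = 12.381 ms.
Transmission budget = 63.7 − 12.381 = 51.319 ms.
R ≥ L / t_tx = 1184 bits / 0.051319 s = 23.1 kbps.

23.1 kbps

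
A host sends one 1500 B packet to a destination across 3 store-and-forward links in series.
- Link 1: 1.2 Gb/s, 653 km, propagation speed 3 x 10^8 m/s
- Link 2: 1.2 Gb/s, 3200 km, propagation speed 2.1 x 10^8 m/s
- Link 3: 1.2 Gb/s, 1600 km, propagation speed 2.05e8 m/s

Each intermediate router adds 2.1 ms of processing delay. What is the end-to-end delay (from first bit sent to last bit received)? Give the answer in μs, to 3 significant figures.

29400 μs

L = 1500 × 8 = 12000 bits.
Transmission delay per hop = L/R = 12000/1200000000 = 10 μs; 3 hops → 30 μs.
Propagation delays (d/s per hop): 2176.67, 15238.1, 7804.88 μs; sum = 25219.6 μs.
Processing at 2 router(s): 2 × 2.1 ms = 4200 μs.
End-to-end = 29400 μs.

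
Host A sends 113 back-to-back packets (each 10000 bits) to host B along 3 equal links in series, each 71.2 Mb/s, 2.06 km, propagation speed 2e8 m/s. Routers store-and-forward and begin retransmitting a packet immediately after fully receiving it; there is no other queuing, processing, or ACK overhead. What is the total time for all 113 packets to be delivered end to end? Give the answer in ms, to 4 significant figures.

Per-hop transmission t_tx = L/R = 10000/71200000 = 0.140449 ms.
Per-hop propagation t_prop = 2060/200000000 = 0.0103 ms.
Pipeline fill: first packet needs 3·t_tx to clear all hops; remaining 112 packets each add one t_tx.
Total = (3+113-1)·t_tx + 3·t_prop = 115·0.140449 + 3·0.0103 = 16.18 ms.

16.18 ms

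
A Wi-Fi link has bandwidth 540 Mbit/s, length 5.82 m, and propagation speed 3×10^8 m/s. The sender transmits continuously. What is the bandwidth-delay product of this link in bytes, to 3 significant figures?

1.31 bytes

Propagation delay = 5.82 / 300000000 = 1.94e-08 s.
BDP = R × t_prop = 540000000 × 1.94e-08 = 10.476 bits.
In bytes: 10.476/8 = 1.31 bytes.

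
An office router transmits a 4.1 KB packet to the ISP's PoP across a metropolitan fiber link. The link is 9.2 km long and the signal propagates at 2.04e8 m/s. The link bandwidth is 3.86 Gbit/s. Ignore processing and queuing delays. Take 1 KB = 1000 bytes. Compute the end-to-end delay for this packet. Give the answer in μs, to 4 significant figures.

53.60 μs

L = 32800 bits.
Transmission delay = L/R = 32800 / 3860000000 = 8.49741 μs.
Propagation delay = d/s = 9200 m / 204000000 m/s = 45.098 μs.
Total = 53.60 μs.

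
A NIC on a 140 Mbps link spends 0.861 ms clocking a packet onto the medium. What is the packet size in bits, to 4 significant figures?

L = R × t_tx = 140000000 b/s × 0.000861 s = 120540 bits.

120500 bits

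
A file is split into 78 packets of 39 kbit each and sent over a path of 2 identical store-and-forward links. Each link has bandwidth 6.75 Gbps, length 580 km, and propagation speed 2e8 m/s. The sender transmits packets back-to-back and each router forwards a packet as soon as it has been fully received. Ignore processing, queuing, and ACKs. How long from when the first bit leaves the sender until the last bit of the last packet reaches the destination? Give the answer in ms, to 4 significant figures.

Per-hop transmission t_tx = L/R = 39000/6750000000 = 0.00577778 ms.
Per-hop propagation t_prop = 580000/200000000 = 2.9 ms.
Pipeline fill: first packet needs 2·t_tx to clear all hops; remaining 77 packets each add one t_tx.
Total = (2+78-1)·t_tx + 2·t_prop = 79·0.00577778 + 2·2.9 = 6.256 ms.

6.256 ms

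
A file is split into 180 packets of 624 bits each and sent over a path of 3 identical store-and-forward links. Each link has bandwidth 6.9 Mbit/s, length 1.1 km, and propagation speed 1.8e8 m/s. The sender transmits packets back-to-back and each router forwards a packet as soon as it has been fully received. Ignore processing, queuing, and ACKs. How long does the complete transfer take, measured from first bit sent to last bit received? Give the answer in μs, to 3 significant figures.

Per-hop transmission t_tx = L/R = 624/6900000 = 90.4348 μs.
Per-hop propagation t_prop = 1100/180000000 = 6.11111 μs.
Pipeline fill: first packet needs 3·t_tx to clear all hops; remaining 179 packets each add one t_tx.
Total = (3+180-1)·t_tx + 3·t_prop = 182·90.4348 + 3·6.11111 = 16500 μs.

16500 μs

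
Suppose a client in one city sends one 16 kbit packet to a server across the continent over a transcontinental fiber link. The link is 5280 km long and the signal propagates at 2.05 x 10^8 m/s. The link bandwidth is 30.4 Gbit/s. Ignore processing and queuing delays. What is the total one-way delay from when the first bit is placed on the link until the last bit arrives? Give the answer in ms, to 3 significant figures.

L = 16000 bits.
Transmission delay = L/R = 16000 / 30400000000 = 0.000526316 ms.
Propagation delay = d/s = 5280000 m / 2.05e+08 m/s = 25.7561 ms.
Total = 25.8 ms.

25.8 ms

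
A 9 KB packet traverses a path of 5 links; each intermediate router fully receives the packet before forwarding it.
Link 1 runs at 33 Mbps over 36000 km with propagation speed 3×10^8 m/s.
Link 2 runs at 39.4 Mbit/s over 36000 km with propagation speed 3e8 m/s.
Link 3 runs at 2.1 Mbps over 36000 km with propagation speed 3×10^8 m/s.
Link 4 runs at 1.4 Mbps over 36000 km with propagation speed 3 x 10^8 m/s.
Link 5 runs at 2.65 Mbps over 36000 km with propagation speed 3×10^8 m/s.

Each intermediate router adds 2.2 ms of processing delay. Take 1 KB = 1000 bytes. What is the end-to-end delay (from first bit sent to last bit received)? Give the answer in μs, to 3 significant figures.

L = 72000 bits.
Transmission delays (L/R per hop): 2181.82, 1827.41, 34285.7, 51428.6, 27169.8 μs; sum = 116893 μs.
Propagation delays (d/s per hop): 120000, 120000, 120000, 120000, 120000 μs; sum = 600000 μs.
Processing at 4 router(s): 4 × 2.2 ms = 8800 μs.
End-to-end = 726000 μs.

726000 μs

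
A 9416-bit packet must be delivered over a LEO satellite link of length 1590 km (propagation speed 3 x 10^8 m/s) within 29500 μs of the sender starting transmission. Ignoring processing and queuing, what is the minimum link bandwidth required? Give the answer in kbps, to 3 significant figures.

Propagation delay = 1590000 / 300000000 = 5300 μs.
Transmission budget = 29500 − 5300 = 24200 μs.
R ≥ L / t_tx = 9416 bits / 0.0242 s = 389 kbps.

389 kbps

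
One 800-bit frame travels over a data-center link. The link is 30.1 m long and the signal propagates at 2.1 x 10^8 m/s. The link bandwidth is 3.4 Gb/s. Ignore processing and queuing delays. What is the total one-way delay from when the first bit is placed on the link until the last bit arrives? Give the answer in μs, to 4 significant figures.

Transmission delay = L/R = 800 / 3400000000 = 0.235294 μs.
Propagation delay = d/s = 30.1 m / 210000000 m/s = 0.143333 μs.
Total = 0.3786 μs.

0.3786 μs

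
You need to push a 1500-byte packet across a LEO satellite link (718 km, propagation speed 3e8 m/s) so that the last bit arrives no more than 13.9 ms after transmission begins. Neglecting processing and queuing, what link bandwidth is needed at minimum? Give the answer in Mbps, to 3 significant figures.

1.04 Mbps

L = 12000 bits.
Propagation delay = 718000 / 300000000 = 2.39333 ms.
Transmission budget = 13.9 − 2.39333 = 11.5067 ms.
R ≥ L / t_tx = 12000 bits / 0.0115067 s = 1.04 Mbps.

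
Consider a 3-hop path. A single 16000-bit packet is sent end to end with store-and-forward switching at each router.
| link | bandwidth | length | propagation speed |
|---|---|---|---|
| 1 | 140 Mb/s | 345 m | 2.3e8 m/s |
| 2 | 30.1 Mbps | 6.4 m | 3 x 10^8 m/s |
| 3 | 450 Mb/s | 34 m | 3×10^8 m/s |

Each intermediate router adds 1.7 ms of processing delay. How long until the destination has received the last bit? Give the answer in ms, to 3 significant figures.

Transmission delays (L/R per hop): 0.114286, 0.531561, 0.0355556 ms; sum = 0.681403 ms.
Propagation delays (d/s per hop): 0.0015, 2.13333e-05, 0.000113333 ms; sum = 0.00163467 ms.
Processing at 2 router(s): 2 × 1.7 ms = 3.4 ms.
End-to-end = 4.08 ms.

4.08 ms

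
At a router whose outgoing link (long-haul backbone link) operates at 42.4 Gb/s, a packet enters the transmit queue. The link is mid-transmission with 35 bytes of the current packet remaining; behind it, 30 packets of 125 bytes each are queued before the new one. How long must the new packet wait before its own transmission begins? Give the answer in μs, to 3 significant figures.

Each queued packet: L/R = 1000/42400000000 = 0.0235849 μs.
30 queued → 0.707547 μs.
Plus remaining 280 bits of current packet: 0.00660377 μs.
Queuing delay = 0.714 μs.

0.714 μs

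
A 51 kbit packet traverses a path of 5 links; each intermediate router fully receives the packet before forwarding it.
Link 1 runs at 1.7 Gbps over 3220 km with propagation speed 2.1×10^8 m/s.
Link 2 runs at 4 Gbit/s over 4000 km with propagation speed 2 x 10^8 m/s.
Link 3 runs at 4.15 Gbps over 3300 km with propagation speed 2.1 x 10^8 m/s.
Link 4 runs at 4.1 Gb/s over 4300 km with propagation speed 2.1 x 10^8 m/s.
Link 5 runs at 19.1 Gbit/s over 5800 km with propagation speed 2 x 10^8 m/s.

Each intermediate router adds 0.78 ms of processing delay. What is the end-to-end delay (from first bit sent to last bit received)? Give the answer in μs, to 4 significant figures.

103700 μs

L = 51000 bits.
Transmission delays (L/R per hop): 30, 12.75, 12.2892, 12.439, 2.67016 μs; sum = 70.1483 μs.
Propagation delays (d/s per hop): 15333.3, 20000, 15714.3, 20476.2, 29000 μs; sum = 100524 μs.
Processing at 4 router(s): 4 × 0.78 ms = 3120 μs.
End-to-end = 103700 μs.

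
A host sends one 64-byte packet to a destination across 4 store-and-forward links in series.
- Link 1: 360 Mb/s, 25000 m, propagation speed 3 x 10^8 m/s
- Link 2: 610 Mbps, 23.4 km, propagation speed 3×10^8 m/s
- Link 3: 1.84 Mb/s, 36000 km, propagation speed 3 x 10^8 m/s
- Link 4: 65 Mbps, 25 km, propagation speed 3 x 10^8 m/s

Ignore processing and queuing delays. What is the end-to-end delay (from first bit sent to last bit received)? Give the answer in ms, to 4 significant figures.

L = 64 × 8 = 512 bits.
Transmission delays (L/R per hop): 0.00142222, 0.000839344, 0.278261, 0.00787692 ms; sum = 0.288399 ms.
Propagation delays (d/s per hop): 0.0833333, 0.078, 120, 0.0833333 ms; sum = 120.245 ms.
End-to-end = 120.5 ms.

120.5 ms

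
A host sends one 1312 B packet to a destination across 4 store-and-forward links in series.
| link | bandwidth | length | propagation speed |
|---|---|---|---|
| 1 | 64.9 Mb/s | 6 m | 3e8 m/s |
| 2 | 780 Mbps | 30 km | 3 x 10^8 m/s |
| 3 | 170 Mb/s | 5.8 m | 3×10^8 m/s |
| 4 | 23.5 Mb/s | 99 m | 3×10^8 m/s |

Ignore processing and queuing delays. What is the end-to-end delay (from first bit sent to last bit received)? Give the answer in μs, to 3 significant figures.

L = 1312 × 8 = 10496 bits.
Transmission delays (L/R per hop): 161.726, 13.4564, 61.7412, 446.638 μs; sum = 683.562 μs.
Propagation delays (d/s per hop): 0.02, 100, 0.0193333, 0.33 μs; sum = 100.369 μs.
End-to-end = 784 μs.

784 μs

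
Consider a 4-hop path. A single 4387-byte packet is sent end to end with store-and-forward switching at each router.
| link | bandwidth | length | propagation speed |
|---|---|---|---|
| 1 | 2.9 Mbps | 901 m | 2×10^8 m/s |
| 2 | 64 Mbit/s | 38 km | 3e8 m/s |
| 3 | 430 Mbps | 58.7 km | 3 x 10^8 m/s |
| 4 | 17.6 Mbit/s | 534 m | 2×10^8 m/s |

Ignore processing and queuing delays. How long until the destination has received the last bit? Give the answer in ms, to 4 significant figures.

L = 4387 × 8 = 35096 bits.
Transmission delays (L/R per hop): 12.1021, 0.548375, 0.0816186, 1.99409 ms; sum = 14.7262 ms.
Propagation delays (d/s per hop): 0.004505, 0.126667, 0.195667, 0.00267 ms; sum = 0.329508 ms.
End-to-end = 15.06 ms.

15.06 ms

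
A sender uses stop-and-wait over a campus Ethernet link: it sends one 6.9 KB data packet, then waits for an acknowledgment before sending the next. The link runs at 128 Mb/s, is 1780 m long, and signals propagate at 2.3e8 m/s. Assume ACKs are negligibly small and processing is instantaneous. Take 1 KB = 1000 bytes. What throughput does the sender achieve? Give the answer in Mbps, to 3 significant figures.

124 Mbps

t_tx = L/R = 55200/128000000 = 0.00043125 s.
t_prop = 1780/2.3e+08 = 7.73913e-06 s; RTT = 1.54783e-05 s.
Cycle = t_tx + RTT = 0.000446728 s.
Throughput = L / cycle = 55200 / 0.000446728 = 124 Mbps.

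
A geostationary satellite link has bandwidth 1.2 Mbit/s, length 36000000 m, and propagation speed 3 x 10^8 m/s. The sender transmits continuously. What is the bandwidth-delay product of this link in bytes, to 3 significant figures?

Propagation delay = 36000000 / 300000000 = 0.12 s.
BDP = R × t_prop = 1200000 × 0.12 = 144000 bits.
In bytes: 144000/8 = 18000 bytes.

18000 bytes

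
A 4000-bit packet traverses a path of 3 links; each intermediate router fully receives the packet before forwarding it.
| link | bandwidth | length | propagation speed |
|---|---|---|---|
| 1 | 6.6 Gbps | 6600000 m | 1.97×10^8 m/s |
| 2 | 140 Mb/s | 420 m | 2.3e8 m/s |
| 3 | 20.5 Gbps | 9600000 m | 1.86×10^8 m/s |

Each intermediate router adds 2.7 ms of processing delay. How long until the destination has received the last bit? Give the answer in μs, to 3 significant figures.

90500 μs

Transmission delays (L/R per hop): 0.606061, 28.5714, 0.195122 μs; sum = 29.3726 μs.
Propagation delays (d/s per hop): 33502.5, 1.82609, 51612.9 μs; sum = 85117.3 μs.
Processing at 2 router(s): 2 × 2.7 ms = 5400 μs.
End-to-end = 90500 μs.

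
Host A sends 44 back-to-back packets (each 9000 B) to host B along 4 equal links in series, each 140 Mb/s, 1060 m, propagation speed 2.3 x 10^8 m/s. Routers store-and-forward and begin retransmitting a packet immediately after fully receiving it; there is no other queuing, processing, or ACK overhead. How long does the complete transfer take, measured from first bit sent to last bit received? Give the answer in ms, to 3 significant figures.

24.2 ms

Per-hop transmission t_tx = L/R = 72000/140000000 = 0.514286 ms.
Per-hop propagation t_prop = 1060/2.3e+08 = 0.0046087 ms.
Pipeline fill: first packet needs 4·t_tx to clear all hops; remaining 43 packets each add one t_tx.
Total = (4+44-1)·t_tx + 4·t_prop = 47·0.514286 + 4·0.0046087 = 24.2 ms.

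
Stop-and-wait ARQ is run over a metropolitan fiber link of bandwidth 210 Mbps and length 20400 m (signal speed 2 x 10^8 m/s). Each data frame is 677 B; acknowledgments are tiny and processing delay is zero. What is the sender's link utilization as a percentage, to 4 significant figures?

11.22 %

t_tx = L/R = 5416/210000000 = 2.57905e-05 s.
t_prop = 20400/200000000 = 0.000102 s; RTT = 0.000204 s.
Cycle = t_tx + RTT = 0.00022979 s.
Utilization = t_tx / cycle = 2.57905e-05/0.00022979 = 11.22 %.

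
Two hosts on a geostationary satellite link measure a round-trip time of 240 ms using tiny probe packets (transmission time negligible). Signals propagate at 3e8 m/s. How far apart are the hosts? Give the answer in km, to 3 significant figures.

One-way propagation = RTT/2 = 120 ms.
d = s × t = 300000000 × 0.12 = 36000 km.

36000 km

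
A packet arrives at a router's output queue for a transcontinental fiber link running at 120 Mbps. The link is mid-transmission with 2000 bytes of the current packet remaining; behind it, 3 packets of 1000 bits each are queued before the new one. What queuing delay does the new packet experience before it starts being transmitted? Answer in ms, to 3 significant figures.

Each queued packet: L/R = 1000/120000000 = 0.00833333 ms.
3 queued → 0.025 ms.
Plus remaining 16000 bits of current packet: 0.133333 ms.
Queuing delay = 0.158 ms.

0.158 ms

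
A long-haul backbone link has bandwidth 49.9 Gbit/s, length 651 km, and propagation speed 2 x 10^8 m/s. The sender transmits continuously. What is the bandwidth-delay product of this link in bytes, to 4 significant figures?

Propagation delay = 651000 / 200000000 = 0.003255 s.
BDP = R × t_prop = 49900000000 × 0.003255 = 162425000 bits.
In bytes: 162425000/8 = 20300000 bytes.

20300000 bytes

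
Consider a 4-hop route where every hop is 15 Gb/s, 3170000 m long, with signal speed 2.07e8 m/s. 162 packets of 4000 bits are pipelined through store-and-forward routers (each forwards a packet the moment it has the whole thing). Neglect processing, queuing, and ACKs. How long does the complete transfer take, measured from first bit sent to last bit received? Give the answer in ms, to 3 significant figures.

61.3 ms

Per-hop transmission t_tx = L/R = 4000/15000000000 = 0.000266667 ms.
Per-hop propagation t_prop = 3170000/2.07e+08 = 15.314 ms.
Pipeline fill: first packet needs 4·t_tx to clear all hops; remaining 161 packets each add one t_tx.
Total = (4+162-1)·t_tx + 4·t_prop = 165·0.000266667 + 4·15.314 = 61.3 ms.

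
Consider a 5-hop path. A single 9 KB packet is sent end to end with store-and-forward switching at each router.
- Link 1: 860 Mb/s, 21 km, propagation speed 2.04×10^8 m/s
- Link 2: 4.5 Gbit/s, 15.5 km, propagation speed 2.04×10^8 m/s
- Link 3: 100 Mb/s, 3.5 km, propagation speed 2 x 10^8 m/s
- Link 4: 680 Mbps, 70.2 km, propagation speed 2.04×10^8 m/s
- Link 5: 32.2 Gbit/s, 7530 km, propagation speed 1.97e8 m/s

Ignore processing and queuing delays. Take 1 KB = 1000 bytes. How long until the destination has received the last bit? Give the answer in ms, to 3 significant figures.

39.7 ms

L = 72000 bits.
Transmission delays (L/R per hop): 0.0837209, 0.016, 0.72, 0.105882, 0.00223602 ms; sum = 0.927839 ms.
Propagation delays (d/s per hop): 0.102941, 0.0759804, 0.0175, 0.344118, 38.2234 ms; sum = 38.7639 ms.
End-to-end = 39.7 ms.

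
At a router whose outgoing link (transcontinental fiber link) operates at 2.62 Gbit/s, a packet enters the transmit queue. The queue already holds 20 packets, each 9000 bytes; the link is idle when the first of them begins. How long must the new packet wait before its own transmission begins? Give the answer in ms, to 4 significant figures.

Each queued packet: L/R = 72000/2620000000 = 0.0274809 ms.
20 queued → 0.549618 ms.
Queuing delay = 0.5496 ms.

0.5496 ms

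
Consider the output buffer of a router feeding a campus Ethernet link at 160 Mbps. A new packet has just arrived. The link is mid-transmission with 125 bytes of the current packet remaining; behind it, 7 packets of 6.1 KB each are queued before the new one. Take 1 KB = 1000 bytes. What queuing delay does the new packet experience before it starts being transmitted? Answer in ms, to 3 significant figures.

Each queued packet: L/R = 48800/160000000 = 0.305 ms.
7 queued → 2.135 ms.
Plus remaining 1000 bits of current packet: 0.00625 ms.
Queuing delay = 2.14 ms.

2.14 ms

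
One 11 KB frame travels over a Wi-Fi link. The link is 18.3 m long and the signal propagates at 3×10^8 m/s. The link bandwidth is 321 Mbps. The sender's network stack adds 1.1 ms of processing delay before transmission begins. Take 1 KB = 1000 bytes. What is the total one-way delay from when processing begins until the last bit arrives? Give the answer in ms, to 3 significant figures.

1.37 ms

L = 88000 bits.
Transmission delay = L/R = 88000 / 321000000 = 0.274143 ms.
Propagation delay = d/s = 18.3 m / 300000000 m/s = 6.1e-05 ms.
Plus processing delay 1.1 ms = 1.1 ms.
Total = 1.37 ms.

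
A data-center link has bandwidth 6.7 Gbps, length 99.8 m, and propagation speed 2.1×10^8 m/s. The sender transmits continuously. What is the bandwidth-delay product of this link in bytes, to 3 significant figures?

Propagation delay = 99.8 / 210000000 = 4.75238e-07 s.
BDP = R × t_prop = 6700000000 × 4.75238e-07 = 3184.1 bits.
In bytes: 3184.1/8 = 398 bytes.

398 bytes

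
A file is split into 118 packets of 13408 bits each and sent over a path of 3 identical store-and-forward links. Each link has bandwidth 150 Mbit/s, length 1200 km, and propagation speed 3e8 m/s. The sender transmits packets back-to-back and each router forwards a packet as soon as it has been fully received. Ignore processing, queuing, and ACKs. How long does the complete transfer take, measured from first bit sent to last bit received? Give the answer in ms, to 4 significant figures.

Per-hop transmission t_tx = L/R = 13408/150000000 = 0.0893867 ms.
Per-hop propagation t_prop = 1200000/300000000 = 4 ms.
Pipeline fill: first packet needs 3·t_tx to clear all hops; remaining 117 packets each add one t_tx.
Total = (3+118-1)·t_tx + 3·t_prop = 120·0.0893867 + 3·4 = 22.73 ms.

22.73 ms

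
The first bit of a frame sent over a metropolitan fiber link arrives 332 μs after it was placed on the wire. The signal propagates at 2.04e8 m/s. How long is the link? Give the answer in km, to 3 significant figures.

67.7 km

d = s × t_prop = 204000000 × 0.000332 = 67.7 km.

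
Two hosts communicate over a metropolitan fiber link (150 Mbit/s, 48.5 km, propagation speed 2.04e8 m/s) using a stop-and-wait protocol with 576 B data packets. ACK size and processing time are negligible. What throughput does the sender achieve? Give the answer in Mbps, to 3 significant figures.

9.10 Mbps

t_tx = L/R = 4608/150000000 = 3.072e-05 s.
t_prop = 48500/204000000 = 0.000237745 s; RTT = 0.00047549 s.
Cycle = t_tx + RTT = 0.00050621 s.
Throughput = L / cycle = 4608 / 0.00050621 = 9.10 Mbps.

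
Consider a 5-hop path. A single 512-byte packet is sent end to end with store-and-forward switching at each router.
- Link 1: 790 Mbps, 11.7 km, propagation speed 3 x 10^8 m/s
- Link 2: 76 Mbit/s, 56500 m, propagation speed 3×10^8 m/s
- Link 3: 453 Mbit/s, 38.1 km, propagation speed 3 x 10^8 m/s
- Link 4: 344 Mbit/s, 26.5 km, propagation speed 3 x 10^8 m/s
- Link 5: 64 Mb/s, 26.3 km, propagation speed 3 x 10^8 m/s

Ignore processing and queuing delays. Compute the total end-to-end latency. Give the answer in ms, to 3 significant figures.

0.674 ms

L = 512 × 8 = 4096 bits.
Transmission delays (L/R per hop): 0.00518481, 0.0538947, 0.00904194, 0.011907, 0.064 ms; sum = 0.144028 ms.
Propagation delays (d/s per hop): 0.039, 0.188333, 0.127, 0.0883333, 0.0876667 ms; sum = 0.530333 ms.
End-to-end = 0.674 ms.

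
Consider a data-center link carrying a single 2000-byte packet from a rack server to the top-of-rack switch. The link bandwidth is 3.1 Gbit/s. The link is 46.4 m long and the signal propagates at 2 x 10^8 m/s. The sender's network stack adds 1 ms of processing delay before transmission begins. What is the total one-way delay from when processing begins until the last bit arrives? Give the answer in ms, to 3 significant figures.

L = 2000 × 8 = 16000 bits.
Transmission delay = L/R = 16000 / 3100000000 = 0.00516129 ms.
Propagation delay = d/s = 46.4 m / 200000000 m/s = 0.000232 ms.
Plus processing delay 1 ms = 1 ms.
Total = 1.01 ms.

1.01 ms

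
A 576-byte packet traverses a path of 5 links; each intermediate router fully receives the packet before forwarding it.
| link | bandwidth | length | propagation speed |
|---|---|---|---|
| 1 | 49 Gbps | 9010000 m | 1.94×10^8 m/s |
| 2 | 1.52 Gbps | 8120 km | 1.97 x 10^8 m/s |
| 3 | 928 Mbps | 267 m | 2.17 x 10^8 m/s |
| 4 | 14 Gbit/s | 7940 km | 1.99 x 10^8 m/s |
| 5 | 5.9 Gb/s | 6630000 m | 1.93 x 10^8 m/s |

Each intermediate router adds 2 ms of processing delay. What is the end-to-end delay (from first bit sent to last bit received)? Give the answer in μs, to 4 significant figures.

L = 576 × 8 = 4608 bits.
Transmission delays (L/R per hop): 0.0940408, 3.03158, 4.96552, 0.329143, 0.781017 μs; sum = 9.2013 μs.
Propagation delays (d/s per hop): 46443.3, 41218.3, 1.23041, 39899.5, 34352.3 μs; sum = 161915 μs.
Processing at 4 router(s): 4 × 2 ms = 8000 μs.
End-to-end = 169900 μs.

169900 μs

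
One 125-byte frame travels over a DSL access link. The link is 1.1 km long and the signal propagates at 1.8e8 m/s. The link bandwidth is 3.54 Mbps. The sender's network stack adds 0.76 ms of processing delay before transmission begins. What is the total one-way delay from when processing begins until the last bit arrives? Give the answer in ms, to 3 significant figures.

1.05 ms

L = 125 × 8 = 1000 bits.
Transmission delay = L/R = 1000 / 3540000 = 0.282486 ms.
Propagation delay = d/s = 1100 m / 180000000 m/s = 0.00611111 ms.
Plus processing delay 0.76 ms = 0.76 ms.
Total = 1.05 ms.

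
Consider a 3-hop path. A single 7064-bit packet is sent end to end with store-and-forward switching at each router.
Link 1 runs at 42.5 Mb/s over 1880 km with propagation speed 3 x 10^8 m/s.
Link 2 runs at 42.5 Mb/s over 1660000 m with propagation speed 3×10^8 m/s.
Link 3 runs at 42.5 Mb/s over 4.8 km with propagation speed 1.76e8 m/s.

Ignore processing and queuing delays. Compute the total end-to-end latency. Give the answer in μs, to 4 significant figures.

12330 μs

Transmission delay per hop = L/R = 7064/42500000 = 166.212 μs; 3 hops → 498.635 μs.
Propagation delays (d/s per hop): 6266.67, 5533.33, 27.2727 μs; sum = 11827.3 μs.
End-to-end = 12330 μs.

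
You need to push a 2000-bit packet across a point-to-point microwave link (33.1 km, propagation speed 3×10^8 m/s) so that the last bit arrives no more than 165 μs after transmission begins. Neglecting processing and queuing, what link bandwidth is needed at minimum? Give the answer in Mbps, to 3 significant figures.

Propagation delay = 33100 / 300000000 = 110.333 μs.
Transmission budget = 165 − 110.333 = 54.6667 μs.
R ≥ L / t_tx = 2000 bits / 5.46667e-05 s = 36.6 Mbps.

36.6 Mbps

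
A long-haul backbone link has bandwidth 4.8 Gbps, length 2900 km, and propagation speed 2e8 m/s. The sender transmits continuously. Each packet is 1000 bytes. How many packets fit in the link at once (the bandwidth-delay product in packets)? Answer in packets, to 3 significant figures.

Propagation delay = 2900000 / 200000000 = 0.0145 s.
BDP = R × t_prop = 4800000000 × 0.0145 = 69600000 bits.
In packets of 8000 bits: 8700 packets.

8700 packets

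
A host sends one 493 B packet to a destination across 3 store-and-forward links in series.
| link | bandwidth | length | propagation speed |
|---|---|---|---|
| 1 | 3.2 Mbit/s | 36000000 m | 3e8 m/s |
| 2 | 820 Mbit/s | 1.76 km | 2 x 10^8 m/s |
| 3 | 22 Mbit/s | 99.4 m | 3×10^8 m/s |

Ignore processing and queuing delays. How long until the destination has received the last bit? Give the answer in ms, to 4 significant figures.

121.4 ms

L = 493 × 8 = 3944 bits.
Transmission delays (L/R per hop): 1.2325, 0.00480976, 0.179273 ms; sum = 1.41658 ms.
Propagation delays (d/s per hop): 120, 0.0088, 0.000331333 ms; sum = 120.009 ms.
End-to-end = 121.4 ms.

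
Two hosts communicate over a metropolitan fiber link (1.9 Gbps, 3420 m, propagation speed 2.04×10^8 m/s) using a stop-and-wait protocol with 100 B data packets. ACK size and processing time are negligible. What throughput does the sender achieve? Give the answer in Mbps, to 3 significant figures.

23.6 Mbps

t_tx = L/R = 800/1900000000 = 4.21053e-07 s.
t_prop = 3420/204000000 = 1.67647e-05 s; RTT = 3.35294e-05 s.
Cycle = t_tx + RTT = 3.39505e-05 s.
Throughput = L / cycle = 800 / 3.39505e-05 = 23.6 Mbps.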